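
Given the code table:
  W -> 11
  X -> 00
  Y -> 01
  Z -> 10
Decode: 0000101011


Decoding:
00 -> X
00 -> X
10 -> Z
10 -> Z
11 -> W


Result: XXZZW


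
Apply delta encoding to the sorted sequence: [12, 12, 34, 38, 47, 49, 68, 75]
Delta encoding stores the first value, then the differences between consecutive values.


First value: 12
Deltas:
  12 - 12 = 0
  34 - 12 = 22
  38 - 34 = 4
  47 - 38 = 9
  49 - 47 = 2
  68 - 49 = 19
  75 - 68 = 7


Delta encoded: [12, 0, 22, 4, 9, 2, 19, 7]


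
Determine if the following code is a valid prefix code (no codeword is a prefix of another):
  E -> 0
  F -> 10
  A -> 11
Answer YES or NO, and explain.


Checking each pair (does one codeword prefix another?):
  E='0' vs F='10': no prefix
  E='0' vs A='11': no prefix
  F='10' vs E='0': no prefix
  F='10' vs A='11': no prefix
  A='11' vs E='0': no prefix
  A='11' vs F='10': no prefix
No violation found over all pairs.

YES -- this is a valid prefix code. No codeword is a prefix of any other codeword.


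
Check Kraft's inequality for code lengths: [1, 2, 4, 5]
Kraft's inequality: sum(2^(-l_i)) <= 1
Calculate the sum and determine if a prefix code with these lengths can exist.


Sum = 2^(-1) + 2^(-2) + 2^(-4) + 2^(-5)
    = 0.5 + 0.25 + 0.0625 + 0.03125
    = 27/32 = 0.84375
Since 0.84375 <= 1, Kraft's inequality IS satisfied.
A prefix code with these lengths CAN exist.

Kraft sum = 0.84375. Satisfied.


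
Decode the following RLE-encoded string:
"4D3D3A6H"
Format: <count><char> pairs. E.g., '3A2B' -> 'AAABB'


Expanding each <count><char> pair:
  4D -> 'DDDD'
  3D -> 'DDD'
  3A -> 'AAA'
  6H -> 'HHHHHH'

Decoded = DDDDDDDAAAHHHHHH


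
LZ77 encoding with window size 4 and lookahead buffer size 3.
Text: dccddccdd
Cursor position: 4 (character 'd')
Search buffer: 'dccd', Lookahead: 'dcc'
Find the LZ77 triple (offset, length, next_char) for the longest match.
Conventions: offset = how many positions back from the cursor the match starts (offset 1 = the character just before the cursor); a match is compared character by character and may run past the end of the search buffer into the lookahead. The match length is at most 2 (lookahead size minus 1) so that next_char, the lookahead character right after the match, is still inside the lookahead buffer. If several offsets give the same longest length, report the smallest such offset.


Try each offset into the search buffer:
  offset=1 (pos 3, char 'd'): match length 1
  offset=2 (pos 2, char 'c'): match length 0
  offset=3 (pos 1, char 'c'): match length 0
  offset=4 (pos 0, char 'd'): match length 2
Longest match has length 2 at offset 4.
next_char = character at position 4 + 2 = 6 -> 'c'

Best match: offset=4, length=2 (matching 'dc' starting at position 0)
LZ77 triple: (4, 2, 'c')


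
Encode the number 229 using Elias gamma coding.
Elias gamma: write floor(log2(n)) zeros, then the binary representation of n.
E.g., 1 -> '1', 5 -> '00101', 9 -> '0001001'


num_bits = floor(log2(229)) + 1 = 8
leading_zeros = num_bits - 1 = 7
binary(229) = 11100101

Elias gamma(229) = '0000000' + '11100101' = 000000011100101 (15 bits)


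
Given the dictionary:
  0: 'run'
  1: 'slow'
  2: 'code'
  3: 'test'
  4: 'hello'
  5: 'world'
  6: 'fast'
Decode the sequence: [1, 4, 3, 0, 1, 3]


Look up each index in the dictionary:
  1 -> 'slow'
  4 -> 'hello'
  3 -> 'test'
  0 -> 'run'
  1 -> 'slow'
  3 -> 'test'

Decoded: "slow hello test run slow test"


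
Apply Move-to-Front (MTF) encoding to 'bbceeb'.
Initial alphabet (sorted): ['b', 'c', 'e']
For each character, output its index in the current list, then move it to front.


MTF encoding:
'b': index 0 in ['b', 'c', 'e'] -> ['b', 'c', 'e']
'b': index 0 in ['b', 'c', 'e'] -> ['b', 'c', 'e']
'c': index 1 in ['b', 'c', 'e'] -> ['c', 'b', 'e']
'e': index 2 in ['c', 'b', 'e'] -> ['e', 'c', 'b']
'e': index 0 in ['e', 'c', 'b'] -> ['e', 'c', 'b']
'b': index 2 in ['e', 'c', 'b'] -> ['b', 'e', 'c']


Output: [0, 0, 1, 2, 0, 2]


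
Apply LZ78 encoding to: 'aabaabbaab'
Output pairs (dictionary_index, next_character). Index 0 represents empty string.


LZ78 encoding steps:
Dictionary: {0: ''}
Step 1: w='' (idx 0), next='a' -> output (0, 'a'), add 'a' as idx 1
Step 2: w='a' (idx 1), next='b' -> output (1, 'b'), add 'ab' as idx 2
Step 3: w='a' (idx 1), next='a' -> output (1, 'a'), add 'aa' as idx 3
Step 4: w='' (idx 0), next='b' -> output (0, 'b'), add 'b' as idx 4
Step 5: w='b' (idx 4), next='a' -> output (4, 'a'), add 'ba' as idx 5
Step 6: w='ab' (idx 2), end of input -> output (2, '')


Encoded: [(0, 'a'), (1, 'b'), (1, 'a'), (0, 'b'), (4, 'a'), (2, '')]


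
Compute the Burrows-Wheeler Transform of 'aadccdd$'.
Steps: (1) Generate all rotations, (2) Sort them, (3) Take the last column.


Rotations (sorted):
  0: $aadccdd -> last char: d
  1: aadccdd$ -> last char: $
  2: adccdd$a -> last char: a
  3: ccdd$aad -> last char: d
  4: cdd$aadc -> last char: c
  5: d$aadccd -> last char: d
  6: dccdd$aa -> last char: a
  7: dd$aadcc -> last char: c


BWT = d$adcdac


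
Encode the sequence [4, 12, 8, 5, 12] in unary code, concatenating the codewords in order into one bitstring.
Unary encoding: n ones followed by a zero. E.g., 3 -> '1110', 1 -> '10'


Encode each number as n ones followed by a terminating 0:
  4 -> 11110 (5 bits)
  12 -> 1111111111110 (13 bits)
  8 -> 111111110 (9 bits)
  5 -> 111110 (6 bits)
  12 -> 1111111111110 (13 bits)
Total length = 5 + 13 + 9 + 6 + 13 = 46 bits.

Unary([4, 12, 8, 5, 12]) = 1111011111111111101111111101111101111111111110 (46 bits)


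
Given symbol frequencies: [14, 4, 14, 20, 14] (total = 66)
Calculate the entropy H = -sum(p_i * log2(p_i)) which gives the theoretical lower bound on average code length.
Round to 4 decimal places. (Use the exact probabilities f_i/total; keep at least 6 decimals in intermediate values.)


Per-symbol terms -p_i * log2(p_i) with p_i = f_i/66:
  p = 14/66 = 0.212121: log2(p) = -2.237039, -p*log2(p) = 0.474523
  p = 4/66 = 0.060606: log2(p) = -4.044394, -p*log2(p) = 0.245115
  p = 14/66 = 0.212121: log2(p) = -2.237039, -p*log2(p) = 0.474523
  p = 20/66 = 0.303030: log2(p) = -1.722466, -p*log2(p) = 0.521959
  p = 14/66 = 0.212121: log2(p) = -2.237039, -p*log2(p) = 0.474523
H = 0.474523 + 0.245115 + 0.474523 + 0.521959 + 0.474523 = 2.190643

H = 2.1906 bits/symbol


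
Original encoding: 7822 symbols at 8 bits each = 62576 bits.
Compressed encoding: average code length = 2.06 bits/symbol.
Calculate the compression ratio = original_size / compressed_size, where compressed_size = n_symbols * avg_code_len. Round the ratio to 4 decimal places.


original_size = n_symbols * orig_bits = 7822 * 8 = 62576 bits
compressed_size = n_symbols * avg_code_len = 7822 * 2.06 = 16113.32 bits
ratio = original_size / compressed_size = 62576 / 16113.32 = 3.8835

Compression ratio = 3.8835


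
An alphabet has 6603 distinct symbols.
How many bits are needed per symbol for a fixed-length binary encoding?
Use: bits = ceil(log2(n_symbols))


log2(6603) = 12.6889
Bracket: 2^12 = 4096 < 6603 <= 2^13 = 8192
So ceil(log2(6603)) = 13

bits = ceil(log2(6603)) = ceil(12.6889) = 13 bits


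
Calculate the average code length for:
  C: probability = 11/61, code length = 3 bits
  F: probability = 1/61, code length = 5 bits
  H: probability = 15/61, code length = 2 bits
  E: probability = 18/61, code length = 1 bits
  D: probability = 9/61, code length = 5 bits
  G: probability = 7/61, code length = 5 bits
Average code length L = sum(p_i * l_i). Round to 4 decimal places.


Weighted contributions p_i * l_i:
  C: (11/61) * 3 = 33/61
  F: (1/61) * 5 = 5/61
  H: (15/61) * 2 = 30/61
  E: (18/61) * 1 = 18/61
  D: (9/61) * 5 = 45/61
  G: (7/61) * 5 = 35/61
Sum = (33 + 5 + 30 + 18 + 45 + 35)/61 = 166/61

L = 166/61 = 2.7213 bits/symbol


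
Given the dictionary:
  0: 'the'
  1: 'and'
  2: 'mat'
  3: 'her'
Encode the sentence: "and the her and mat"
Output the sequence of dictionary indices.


Look up each word in the dictionary:
  'and' -> 1
  'the' -> 0
  'her' -> 3
  'and' -> 1
  'mat' -> 2

Encoded: [1, 0, 3, 1, 2]


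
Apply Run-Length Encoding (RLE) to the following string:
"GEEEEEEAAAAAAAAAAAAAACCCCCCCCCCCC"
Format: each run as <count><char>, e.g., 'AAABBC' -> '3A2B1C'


Scanning runs left to right:
  i=0: run of 'G' x 1 -> '1G'
  i=1: run of 'E' x 6 -> '6E'
  i=7: run of 'A' x 14 -> '14A'
  i=21: run of 'C' x 12 -> '12C'

RLE = 1G6E14A12C


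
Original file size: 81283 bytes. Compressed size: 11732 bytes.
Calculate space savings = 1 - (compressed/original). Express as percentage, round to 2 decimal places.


ratio = compressed/original = 11732/81283 = 0.144335
savings = 1 - ratio = 1 - 0.144335 = 0.855665
as a percentage: 0.855665 * 100 = 85.57%

Space savings = 1 - 11732/81283 = 85.57%


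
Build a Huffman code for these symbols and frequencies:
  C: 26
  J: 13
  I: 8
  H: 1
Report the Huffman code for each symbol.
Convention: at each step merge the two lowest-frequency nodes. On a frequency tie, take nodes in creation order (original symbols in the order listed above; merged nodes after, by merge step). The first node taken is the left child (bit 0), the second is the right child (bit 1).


Huffman tree construction:
Step 1: Merge H(1) + I(8) = 9
Step 2: Merge (H+I)(9) + J(13) = 22
Step 3: Merge ((H+I)+J)(22) + C(26) = 48
Read each symbol's code off the tree from the root (left child = 0, right child = 1).

Codes:
  C: 1 (length 1)
  J: 01 (length 2)
  I: 001 (length 3)
  H: 000 (length 3)
Average code length: 79/48 = 1.6458 bits/symbol


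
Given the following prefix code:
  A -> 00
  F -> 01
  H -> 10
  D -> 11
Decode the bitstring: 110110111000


Decoding step by step:
Bits 11 -> D
Bits 01 -> F
Bits 10 -> H
Bits 11 -> D
Bits 10 -> H
Bits 00 -> A


Decoded message: DFHDHA


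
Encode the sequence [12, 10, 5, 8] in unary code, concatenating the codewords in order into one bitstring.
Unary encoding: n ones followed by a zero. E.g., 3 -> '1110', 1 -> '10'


Encode each number as n ones followed by a terminating 0:
  12 -> 1111111111110 (13 bits)
  10 -> 11111111110 (11 bits)
  5 -> 111110 (6 bits)
  8 -> 111111110 (9 bits)
Total length = 13 + 11 + 6 + 9 = 39 bits.

Unary([12, 10, 5, 8]) = 111111111111011111111110111110111111110 (39 bits)


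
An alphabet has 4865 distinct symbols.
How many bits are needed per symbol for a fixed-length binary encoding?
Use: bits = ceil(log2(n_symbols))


log2(4865) = 12.2482
Bracket: 2^12 = 4096 < 4865 <= 2^13 = 8192
So ceil(log2(4865)) = 13

bits = ceil(log2(4865)) = ceil(12.2482) = 13 bits


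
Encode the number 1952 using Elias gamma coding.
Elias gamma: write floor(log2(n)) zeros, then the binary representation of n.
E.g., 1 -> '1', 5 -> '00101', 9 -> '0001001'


num_bits = floor(log2(1952)) + 1 = 11
leading_zeros = num_bits - 1 = 10
binary(1952) = 11110100000

Elias gamma(1952) = '0000000000' + '11110100000' = 000000000011110100000 (21 bits)


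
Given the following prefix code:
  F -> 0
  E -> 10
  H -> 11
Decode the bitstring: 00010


Decoding step by step:
Bits 0 -> F
Bits 0 -> F
Bits 0 -> F
Bits 10 -> E


Decoded message: FFFE


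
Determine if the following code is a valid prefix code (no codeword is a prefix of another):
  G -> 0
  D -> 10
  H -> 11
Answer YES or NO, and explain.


Checking each pair (does one codeword prefix another?):
  G='0' vs D='10': no prefix
  G='0' vs H='11': no prefix
  D='10' vs G='0': no prefix
  D='10' vs H='11': no prefix
  H='11' vs G='0': no prefix
  H='11' vs D='10': no prefix
No violation found over all pairs.

YES -- this is a valid prefix code. No codeword is a prefix of any other codeword.


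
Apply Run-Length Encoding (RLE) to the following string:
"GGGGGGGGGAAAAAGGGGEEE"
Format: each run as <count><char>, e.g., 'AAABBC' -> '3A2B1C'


Scanning runs left to right:
  i=0: run of 'G' x 9 -> '9G'
  i=9: run of 'A' x 5 -> '5A'
  i=14: run of 'G' x 4 -> '4G'
  i=18: run of 'E' x 3 -> '3E'

RLE = 9G5A4G3E


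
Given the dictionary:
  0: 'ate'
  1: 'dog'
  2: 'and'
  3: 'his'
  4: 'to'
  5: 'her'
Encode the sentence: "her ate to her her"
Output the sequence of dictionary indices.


Look up each word in the dictionary:
  'her' -> 5
  'ate' -> 0
  'to' -> 4
  'her' -> 5
  'her' -> 5

Encoded: [5, 0, 4, 5, 5]


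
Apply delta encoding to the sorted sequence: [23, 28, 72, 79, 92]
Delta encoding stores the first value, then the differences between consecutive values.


First value: 23
Deltas:
  28 - 23 = 5
  72 - 28 = 44
  79 - 72 = 7
  92 - 79 = 13


Delta encoded: [23, 5, 44, 7, 13]


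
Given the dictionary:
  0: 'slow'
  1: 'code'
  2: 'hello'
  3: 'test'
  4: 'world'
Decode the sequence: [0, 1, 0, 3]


Look up each index in the dictionary:
  0 -> 'slow'
  1 -> 'code'
  0 -> 'slow'
  3 -> 'test'

Decoded: "slow code slow test"


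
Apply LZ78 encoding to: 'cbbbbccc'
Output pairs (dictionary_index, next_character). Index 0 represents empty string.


LZ78 encoding steps:
Dictionary: {0: ''}
Step 1: w='' (idx 0), next='c' -> output (0, 'c'), add 'c' as idx 1
Step 2: w='' (idx 0), next='b' -> output (0, 'b'), add 'b' as idx 2
Step 3: w='b' (idx 2), next='b' -> output (2, 'b'), add 'bb' as idx 3
Step 4: w='b' (idx 2), next='c' -> output (2, 'c'), add 'bc' as idx 4
Step 5: w='c' (idx 1), next='c' -> output (1, 'c'), add 'cc' as idx 5


Encoded: [(0, 'c'), (0, 'b'), (2, 'b'), (2, 'c'), (1, 'c')]


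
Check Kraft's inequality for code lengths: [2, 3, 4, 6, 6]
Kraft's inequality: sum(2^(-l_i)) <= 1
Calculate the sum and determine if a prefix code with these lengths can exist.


Sum = 2^(-2) + 2^(-3) + 2^(-4) + 2^(-6) + 2^(-6)
    = 0.25 + 0.125 + 0.0625 + 0.015625 + 0.015625
    = 30/64 = 0.46875
Since 0.46875 <= 1, Kraft's inequality IS satisfied.
A prefix code with these lengths CAN exist.

Kraft sum = 0.46875. Satisfied.


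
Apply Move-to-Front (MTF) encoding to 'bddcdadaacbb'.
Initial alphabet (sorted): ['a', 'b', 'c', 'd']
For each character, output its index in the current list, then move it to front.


MTF encoding:
'b': index 1 in ['a', 'b', 'c', 'd'] -> ['b', 'a', 'c', 'd']
'd': index 3 in ['b', 'a', 'c', 'd'] -> ['d', 'b', 'a', 'c']
'd': index 0 in ['d', 'b', 'a', 'c'] -> ['d', 'b', 'a', 'c']
'c': index 3 in ['d', 'b', 'a', 'c'] -> ['c', 'd', 'b', 'a']
'd': index 1 in ['c', 'd', 'b', 'a'] -> ['d', 'c', 'b', 'a']
'a': index 3 in ['d', 'c', 'b', 'a'] -> ['a', 'd', 'c', 'b']
'd': index 1 in ['a', 'd', 'c', 'b'] -> ['d', 'a', 'c', 'b']
'a': index 1 in ['d', 'a', 'c', 'b'] -> ['a', 'd', 'c', 'b']
'a': index 0 in ['a', 'd', 'c', 'b'] -> ['a', 'd', 'c', 'b']
'c': index 2 in ['a', 'd', 'c', 'b'] -> ['c', 'a', 'd', 'b']
'b': index 3 in ['c', 'a', 'd', 'b'] -> ['b', 'c', 'a', 'd']
'b': index 0 in ['b', 'c', 'a', 'd'] -> ['b', 'c', 'a', 'd']


Output: [1, 3, 0, 3, 1, 3, 1, 1, 0, 2, 3, 0]


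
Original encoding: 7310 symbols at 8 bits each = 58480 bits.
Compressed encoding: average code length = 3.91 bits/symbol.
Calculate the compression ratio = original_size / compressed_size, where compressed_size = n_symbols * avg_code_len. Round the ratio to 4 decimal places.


original_size = n_symbols * orig_bits = 7310 * 8 = 58480 bits
compressed_size = n_symbols * avg_code_len = 7310 * 3.91 = 28582.1 bits
ratio = original_size / compressed_size = 58480 / 28582.1 = 2.046

Compression ratio = 2.046


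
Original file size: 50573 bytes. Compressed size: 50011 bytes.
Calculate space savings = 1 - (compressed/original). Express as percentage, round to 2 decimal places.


ratio = compressed/original = 50011/50573 = 0.988887
savings = 1 - ratio = 1 - 0.988887 = 0.011113
as a percentage: 0.011113 * 100 = 1.11%

Space savings = 1 - 50011/50573 = 1.11%


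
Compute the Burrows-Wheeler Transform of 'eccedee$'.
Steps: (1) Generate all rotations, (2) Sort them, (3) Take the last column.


Rotations (sorted):
  0: $eccedee -> last char: e
  1: ccedee$e -> last char: e
  2: cedee$ec -> last char: c
  3: dee$ecce -> last char: e
  4: e$eccede -> last char: e
  5: eccedee$ -> last char: $
  6: edee$ecc -> last char: c
  7: ee$ecced -> last char: d


BWT = eecee$cd


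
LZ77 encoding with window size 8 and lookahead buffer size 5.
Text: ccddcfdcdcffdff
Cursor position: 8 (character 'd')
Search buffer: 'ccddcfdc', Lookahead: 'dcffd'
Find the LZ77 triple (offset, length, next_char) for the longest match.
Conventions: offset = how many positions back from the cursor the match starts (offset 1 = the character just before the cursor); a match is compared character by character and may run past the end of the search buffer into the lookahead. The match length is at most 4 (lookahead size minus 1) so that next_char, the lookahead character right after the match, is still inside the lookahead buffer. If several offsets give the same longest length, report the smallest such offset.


Try each offset into the search buffer:
  offset=1 (pos 7, char 'c'): match length 0
  offset=2 (pos 6, char 'd'): match length 2
  offset=3 (pos 5, char 'f'): match length 0
  offset=4 (pos 4, char 'c'): match length 0
  offset=5 (pos 3, char 'd'): match length 3
  offset=6 (pos 2, char 'd'): match length 1
  offset=7 (pos 1, char 'c'): match length 0
  offset=8 (pos 0, char 'c'): match length 0
Longest match has length 3 at offset 5.
next_char = character at position 8 + 3 = 11 -> 'f'

Best match: offset=5, length=3 (matching 'dcf' starting at position 3)
LZ77 triple: (5, 3, 'f')


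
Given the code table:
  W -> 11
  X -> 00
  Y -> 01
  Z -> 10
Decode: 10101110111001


Decoding:
10 -> Z
10 -> Z
11 -> W
10 -> Z
11 -> W
10 -> Z
01 -> Y


Result: ZZWZWZY


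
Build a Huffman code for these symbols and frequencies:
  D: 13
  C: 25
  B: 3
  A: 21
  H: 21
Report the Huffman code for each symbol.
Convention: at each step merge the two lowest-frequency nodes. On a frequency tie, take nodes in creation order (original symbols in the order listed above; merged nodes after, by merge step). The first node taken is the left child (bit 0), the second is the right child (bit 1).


Huffman tree construction:
Step 1: Merge B(3) + D(13) = 16
Step 2: Merge (B+D)(16) + A(21) = 37
Step 3: Merge H(21) + C(25) = 46
Step 4: Merge ((B+D)+A)(37) + (H+C)(46) = 83
Read each symbol's code off the tree from the root (left child = 0, right child = 1).

Codes:
  D: 001 (length 3)
  C: 11 (length 2)
  B: 000 (length 3)
  A: 01 (length 2)
  H: 10 (length 2)
Average code length: 182/83 = 2.1928 bits/symbol


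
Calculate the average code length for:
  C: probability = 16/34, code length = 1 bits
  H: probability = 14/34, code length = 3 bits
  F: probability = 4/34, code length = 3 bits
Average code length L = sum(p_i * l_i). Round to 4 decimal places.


Weighted contributions p_i * l_i:
  C: (16/34) * 1 = 16/34
  H: (14/34) * 3 = 42/34
  F: (4/34) * 3 = 12/34
Sum = (16 + 42 + 12)/34 = 70/34

L = 70/34 = 2.0588 bits/symbol


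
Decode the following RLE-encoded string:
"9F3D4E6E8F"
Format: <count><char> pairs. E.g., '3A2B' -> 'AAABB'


Expanding each <count><char> pair:
  9F -> 'FFFFFFFFF'
  3D -> 'DDD'
  4E -> 'EEEE'
  6E -> 'EEEEEE'
  8F -> 'FFFFFFFF'

Decoded = FFFFFFFFFDDDEEEEEEEEEEFFFFFFFF


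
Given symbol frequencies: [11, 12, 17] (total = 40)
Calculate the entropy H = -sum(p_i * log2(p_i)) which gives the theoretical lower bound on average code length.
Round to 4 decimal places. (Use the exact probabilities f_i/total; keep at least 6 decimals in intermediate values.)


Per-symbol terms -p_i * log2(p_i) with p_i = f_i/40:
  p = 11/40 = 0.275000: log2(p) = -1.862496, -p*log2(p) = 0.512187
  p = 12/40 = 0.300000: log2(p) = -1.736966, -p*log2(p) = 0.521090
  p = 17/40 = 0.425000: log2(p) = -1.234465, -p*log2(p) = 0.524648
H = 0.512187 + 0.521090 + 0.524648 = 1.557925

H = 1.5579 bits/symbol


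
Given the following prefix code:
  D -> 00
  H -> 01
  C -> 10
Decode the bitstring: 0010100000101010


Decoding step by step:
Bits 00 -> D
Bits 10 -> C
Bits 10 -> C
Bits 00 -> D
Bits 00 -> D
Bits 10 -> C
Bits 10 -> C
Bits 10 -> C


Decoded message: DCCDDCCC


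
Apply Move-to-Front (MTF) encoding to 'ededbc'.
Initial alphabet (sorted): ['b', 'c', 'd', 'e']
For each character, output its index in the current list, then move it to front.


MTF encoding:
'e': index 3 in ['b', 'c', 'd', 'e'] -> ['e', 'b', 'c', 'd']
'd': index 3 in ['e', 'b', 'c', 'd'] -> ['d', 'e', 'b', 'c']
'e': index 1 in ['d', 'e', 'b', 'c'] -> ['e', 'd', 'b', 'c']
'd': index 1 in ['e', 'd', 'b', 'c'] -> ['d', 'e', 'b', 'c']
'b': index 2 in ['d', 'e', 'b', 'c'] -> ['b', 'd', 'e', 'c']
'c': index 3 in ['b', 'd', 'e', 'c'] -> ['c', 'b', 'd', 'e']


Output: [3, 3, 1, 1, 2, 3]


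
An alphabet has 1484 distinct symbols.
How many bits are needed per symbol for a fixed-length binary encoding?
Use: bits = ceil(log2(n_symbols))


log2(1484) = 10.5353
Bracket: 2^10 = 1024 < 1484 <= 2^11 = 2048
So ceil(log2(1484)) = 11

bits = ceil(log2(1484)) = ceil(10.5353) = 11 bits


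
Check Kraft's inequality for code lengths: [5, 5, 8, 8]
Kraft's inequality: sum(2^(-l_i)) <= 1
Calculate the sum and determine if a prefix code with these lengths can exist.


Sum = 2^(-5) + 2^(-5) + 2^(-8) + 2^(-8)
    = 0.03125 + 0.03125 + 0.00390625 + 0.00390625
    = 18/256 = 0.0703125
Since 0.0703125 <= 1, Kraft's inequality IS satisfied.
A prefix code with these lengths CAN exist.

Kraft sum = 0.0703125. Satisfied.


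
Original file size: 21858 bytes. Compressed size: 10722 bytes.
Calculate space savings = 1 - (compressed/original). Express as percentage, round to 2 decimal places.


ratio = compressed/original = 10722/21858 = 0.49053
savings = 1 - ratio = 1 - 0.49053 = 0.50947
as a percentage: 0.50947 * 100 = 50.95%

Space savings = 1 - 10722/21858 = 50.95%


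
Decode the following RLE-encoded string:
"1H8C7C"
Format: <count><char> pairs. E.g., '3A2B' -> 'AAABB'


Expanding each <count><char> pair:
  1H -> 'H'
  8C -> 'CCCCCCCC'
  7C -> 'CCCCCCC'

Decoded = HCCCCCCCCCCCCCCC


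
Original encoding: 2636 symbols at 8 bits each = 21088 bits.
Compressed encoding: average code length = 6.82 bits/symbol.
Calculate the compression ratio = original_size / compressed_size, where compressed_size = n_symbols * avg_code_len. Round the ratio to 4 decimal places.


original_size = n_symbols * orig_bits = 2636 * 8 = 21088 bits
compressed_size = n_symbols * avg_code_len = 2636 * 6.82 = 17977.52 bits
ratio = original_size / compressed_size = 21088 / 17977.52 = 1.173

Compression ratio = 1.173


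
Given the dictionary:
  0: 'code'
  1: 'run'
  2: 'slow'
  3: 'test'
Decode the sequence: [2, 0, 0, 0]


Look up each index in the dictionary:
  2 -> 'slow'
  0 -> 'code'
  0 -> 'code'
  0 -> 'code'

Decoded: "slow code code code"


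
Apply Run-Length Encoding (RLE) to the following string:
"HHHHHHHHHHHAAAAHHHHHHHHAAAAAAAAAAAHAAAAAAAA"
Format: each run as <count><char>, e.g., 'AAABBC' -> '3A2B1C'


Scanning runs left to right:
  i=0: run of 'H' x 11 -> '11H'
  i=11: run of 'A' x 4 -> '4A'
  i=15: run of 'H' x 8 -> '8H'
  i=23: run of 'A' x 11 -> '11A'
  i=34: run of 'H' x 1 -> '1H'
  i=35: run of 'A' x 8 -> '8A'

RLE = 11H4A8H11A1H8A


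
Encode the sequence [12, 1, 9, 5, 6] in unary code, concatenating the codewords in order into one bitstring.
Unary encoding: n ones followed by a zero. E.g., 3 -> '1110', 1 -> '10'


Encode each number as n ones followed by a terminating 0:
  12 -> 1111111111110 (13 bits)
  1 -> 10 (2 bits)
  9 -> 1111111110 (10 bits)
  5 -> 111110 (6 bits)
  6 -> 1111110 (7 bits)
Total length = 13 + 2 + 10 + 6 + 7 = 38 bits.

Unary([12, 1, 9, 5, 6]) = 11111111111101011111111101111101111110 (38 bits)


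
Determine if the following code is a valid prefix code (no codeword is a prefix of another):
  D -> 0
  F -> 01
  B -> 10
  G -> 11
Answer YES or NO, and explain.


Checking each pair (does one codeword prefix another?):
  D='0' vs F='01': prefix -- VIOLATION

NO -- this is NOT a valid prefix code. D (0) is a prefix of F (01).


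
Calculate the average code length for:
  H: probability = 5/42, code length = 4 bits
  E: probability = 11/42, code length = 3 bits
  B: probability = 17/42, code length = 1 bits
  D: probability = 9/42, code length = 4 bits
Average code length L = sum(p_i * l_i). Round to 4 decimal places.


Weighted contributions p_i * l_i:
  H: (5/42) * 4 = 20/42
  E: (11/42) * 3 = 33/42
  B: (17/42) * 1 = 17/42
  D: (9/42) * 4 = 36/42
Sum = (20 + 33 + 17 + 36)/42 = 106/42

L = 106/42 = 2.5238 bits/symbol


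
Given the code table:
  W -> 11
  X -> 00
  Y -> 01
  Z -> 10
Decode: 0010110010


Decoding:
00 -> X
10 -> Z
11 -> W
00 -> X
10 -> Z


Result: XZWXZ


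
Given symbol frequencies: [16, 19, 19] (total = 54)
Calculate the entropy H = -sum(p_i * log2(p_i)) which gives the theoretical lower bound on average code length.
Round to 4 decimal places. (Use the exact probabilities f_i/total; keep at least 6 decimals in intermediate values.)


Per-symbol terms -p_i * log2(p_i) with p_i = f_i/54:
  p = 16/54 = 0.296296: log2(p) = -1.754888, -p*log2(p) = 0.519967
  p = 19/54 = 0.351852: log2(p) = -1.506960, -p*log2(p) = 0.530227
  p = 19/54 = 0.351852: log2(p) = -1.506960, -p*log2(p) = 0.530227
H = 0.519967 + 0.530227 + 0.530227 = 1.580421

H = 1.5804 bits/symbol


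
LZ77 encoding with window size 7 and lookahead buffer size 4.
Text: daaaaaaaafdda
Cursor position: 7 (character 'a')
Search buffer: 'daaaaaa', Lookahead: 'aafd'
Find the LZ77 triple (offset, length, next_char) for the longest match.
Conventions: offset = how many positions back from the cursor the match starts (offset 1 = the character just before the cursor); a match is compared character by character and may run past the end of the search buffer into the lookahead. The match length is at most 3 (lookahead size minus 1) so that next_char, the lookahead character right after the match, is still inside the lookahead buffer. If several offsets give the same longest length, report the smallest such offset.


Try each offset into the search buffer:
  offset=1 (pos 6, char 'a'): match length 2
  offset=2 (pos 5, char 'a'): match length 2
  offset=3 (pos 4, char 'a'): match length 2
  offset=4 (pos 3, char 'a'): match length 2
  offset=5 (pos 2, char 'a'): match length 2
  offset=6 (pos 1, char 'a'): match length 2
  offset=7 (pos 0, char 'd'): match length 0
Longest match has length 2, found at offsets 1, 2, 3, 4, 5, 6; take the smallest, offset 1.
next_char = character at position 7 + 2 = 9 -> 'f'

Best match: offset=1, length=2 (matching 'aa' starting at position 6)
LZ77 triple: (1, 2, 'f')


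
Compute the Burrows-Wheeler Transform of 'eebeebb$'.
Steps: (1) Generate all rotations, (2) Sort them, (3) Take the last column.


Rotations (sorted):
  0: $eebeebb -> last char: b
  1: b$eebeeb -> last char: b
  2: bb$eebee -> last char: e
  3: beebb$ee -> last char: e
  4: ebb$eebe -> last char: e
  5: ebeebb$e -> last char: e
  6: eebb$eeb -> last char: b
  7: eebeebb$ -> last char: $


BWT = bbeeeeb$


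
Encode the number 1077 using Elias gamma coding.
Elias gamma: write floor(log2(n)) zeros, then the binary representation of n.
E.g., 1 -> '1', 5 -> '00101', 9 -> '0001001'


num_bits = floor(log2(1077)) + 1 = 11
leading_zeros = num_bits - 1 = 10
binary(1077) = 10000110101

Elias gamma(1077) = '0000000000' + '10000110101' = 000000000010000110101 (21 bits)


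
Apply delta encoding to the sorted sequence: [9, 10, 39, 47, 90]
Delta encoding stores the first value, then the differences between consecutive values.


First value: 9
Deltas:
  10 - 9 = 1
  39 - 10 = 29
  47 - 39 = 8
  90 - 47 = 43


Delta encoded: [9, 1, 29, 8, 43]


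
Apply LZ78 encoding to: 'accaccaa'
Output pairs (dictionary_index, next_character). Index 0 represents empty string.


LZ78 encoding steps:
Dictionary: {0: ''}
Step 1: w='' (idx 0), next='a' -> output (0, 'a'), add 'a' as idx 1
Step 2: w='' (idx 0), next='c' -> output (0, 'c'), add 'c' as idx 2
Step 3: w='c' (idx 2), next='a' -> output (2, 'a'), add 'ca' as idx 3
Step 4: w='c' (idx 2), next='c' -> output (2, 'c'), add 'cc' as idx 4
Step 5: w='a' (idx 1), next='a' -> output (1, 'a'), add 'aa' as idx 5


Encoded: [(0, 'a'), (0, 'c'), (2, 'a'), (2, 'c'), (1, 'a')]


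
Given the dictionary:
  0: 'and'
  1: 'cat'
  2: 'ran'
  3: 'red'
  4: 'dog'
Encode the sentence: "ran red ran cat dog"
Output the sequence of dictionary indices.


Look up each word in the dictionary:
  'ran' -> 2
  'red' -> 3
  'ran' -> 2
  'cat' -> 1
  'dog' -> 4

Encoded: [2, 3, 2, 1, 4]


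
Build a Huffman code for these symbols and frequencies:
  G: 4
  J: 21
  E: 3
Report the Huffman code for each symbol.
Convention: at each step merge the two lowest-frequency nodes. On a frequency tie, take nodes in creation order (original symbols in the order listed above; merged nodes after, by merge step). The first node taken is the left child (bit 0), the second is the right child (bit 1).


Huffman tree construction:
Step 1: Merge E(3) + G(4) = 7
Step 2: Merge (E+G)(7) + J(21) = 28
Read each symbol's code off the tree from the root (left child = 0, right child = 1).

Codes:
  G: 01 (length 2)
  J: 1 (length 1)
  E: 00 (length 2)
Average code length: 35/28 = 1.2500 bits/symbol


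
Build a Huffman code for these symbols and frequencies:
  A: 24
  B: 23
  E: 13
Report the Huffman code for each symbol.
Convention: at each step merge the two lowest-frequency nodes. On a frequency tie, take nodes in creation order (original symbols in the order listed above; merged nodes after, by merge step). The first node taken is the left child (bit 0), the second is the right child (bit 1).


Huffman tree construction:
Step 1: Merge E(13) + B(23) = 36
Step 2: Merge A(24) + (E+B)(36) = 60
Read each symbol's code off the tree from the root (left child = 0, right child = 1).

Codes:
  A: 0 (length 1)
  B: 11 (length 2)
  E: 10 (length 2)
Average code length: 96/60 = 1.6000 bits/symbol


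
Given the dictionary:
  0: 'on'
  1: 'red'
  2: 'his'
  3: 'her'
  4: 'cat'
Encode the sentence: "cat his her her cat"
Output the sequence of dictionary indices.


Look up each word in the dictionary:
  'cat' -> 4
  'his' -> 2
  'her' -> 3
  'her' -> 3
  'cat' -> 4

Encoded: [4, 2, 3, 3, 4]


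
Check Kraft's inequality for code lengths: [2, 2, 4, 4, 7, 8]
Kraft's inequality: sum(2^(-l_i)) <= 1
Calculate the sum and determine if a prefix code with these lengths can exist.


Sum = 2^(-2) + 2^(-2) + 2^(-4) + 2^(-4) + 2^(-7) + 2^(-8)
    = 0.25 + 0.25 + 0.0625 + 0.0625 + 0.0078125 + 0.00390625
    = 163/256 = 0.63671875
Since 0.63671875 <= 1, Kraft's inequality IS satisfied.
A prefix code with these lengths CAN exist.

Kraft sum = 0.63671875. Satisfied.


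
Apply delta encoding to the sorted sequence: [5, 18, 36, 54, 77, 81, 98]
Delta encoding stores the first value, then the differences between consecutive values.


First value: 5
Deltas:
  18 - 5 = 13
  36 - 18 = 18
  54 - 36 = 18
  77 - 54 = 23
  81 - 77 = 4
  98 - 81 = 17


Delta encoded: [5, 13, 18, 18, 23, 4, 17]


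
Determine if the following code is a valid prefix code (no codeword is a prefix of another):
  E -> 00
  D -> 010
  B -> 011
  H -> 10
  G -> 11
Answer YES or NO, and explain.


Checking each pair (does one codeword prefix another?):
  E='00' vs D='010': no prefix
  E='00' vs B='011': no prefix
  E='00' vs H='10': no prefix
  E='00' vs G='11': no prefix
  D='010' vs E='00': no prefix
  D='010' vs B='011': no prefix
  D='010' vs H='10': no prefix
  D='010' vs G='11': no prefix
  B='011' vs E='00': no prefix
  B='011' vs D='010': no prefix
  B='011' vs H='10': no prefix
  B='011' vs G='11': no prefix
  H='10' vs E='00': no prefix
  H='10' vs D='010': no prefix
  H='10' vs B='011': no prefix
  H='10' vs G='11': no prefix
  G='11' vs E='00': no prefix
  G='11' vs D='010': no prefix
  G='11' vs B='011': no prefix
  G='11' vs H='10': no prefix
No violation found over all pairs.

YES -- this is a valid prefix code. No codeword is a prefix of any other codeword.


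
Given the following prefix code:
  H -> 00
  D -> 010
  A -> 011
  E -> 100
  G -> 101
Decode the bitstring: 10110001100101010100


Decoding step by step:
Bits 101 -> G
Bits 100 -> E
Bits 011 -> A
Bits 00 -> H
Bits 101 -> G
Bits 010 -> D
Bits 100 -> E


Decoded message: GEAHGDE


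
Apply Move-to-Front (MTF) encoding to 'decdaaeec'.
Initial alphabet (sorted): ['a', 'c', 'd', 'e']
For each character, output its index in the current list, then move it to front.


MTF encoding:
'd': index 2 in ['a', 'c', 'd', 'e'] -> ['d', 'a', 'c', 'e']
'e': index 3 in ['d', 'a', 'c', 'e'] -> ['e', 'd', 'a', 'c']
'c': index 3 in ['e', 'd', 'a', 'c'] -> ['c', 'e', 'd', 'a']
'd': index 2 in ['c', 'e', 'd', 'a'] -> ['d', 'c', 'e', 'a']
'a': index 3 in ['d', 'c', 'e', 'a'] -> ['a', 'd', 'c', 'e']
'a': index 0 in ['a', 'd', 'c', 'e'] -> ['a', 'd', 'c', 'e']
'e': index 3 in ['a', 'd', 'c', 'e'] -> ['e', 'a', 'd', 'c']
'e': index 0 in ['e', 'a', 'd', 'c'] -> ['e', 'a', 'd', 'c']
'c': index 3 in ['e', 'a', 'd', 'c'] -> ['c', 'e', 'a', 'd']


Output: [2, 3, 3, 2, 3, 0, 3, 0, 3]


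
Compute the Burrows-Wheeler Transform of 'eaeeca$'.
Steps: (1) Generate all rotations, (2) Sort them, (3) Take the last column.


Rotations (sorted):
  0: $eaeeca -> last char: a
  1: a$eaeec -> last char: c
  2: aeeca$e -> last char: e
  3: ca$eaee -> last char: e
  4: eaeeca$ -> last char: $
  5: eca$eae -> last char: e
  6: eeca$ea -> last char: a


BWT = acee$ea


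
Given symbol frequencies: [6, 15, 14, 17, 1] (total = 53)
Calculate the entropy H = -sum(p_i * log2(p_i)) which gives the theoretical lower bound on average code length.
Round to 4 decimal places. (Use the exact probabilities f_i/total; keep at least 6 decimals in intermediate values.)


Per-symbol terms -p_i * log2(p_i) with p_i = f_i/53:
  p = 6/53 = 0.113208: log2(p) = -3.142958, -p*log2(p) = 0.355807
  p = 15/53 = 0.283019: log2(p) = -1.821030, -p*log2(p) = 0.515386
  p = 14/53 = 0.264151: log2(p) = -1.920566, -p*log2(p) = 0.507319
  p = 17/53 = 0.320755: log2(p) = -1.640458, -p*log2(p) = 0.526185
  p = 1/53 = 0.018868: log2(p) = -5.727920, -p*log2(p) = 0.108074
H = 0.355807 + 0.515386 + 0.507319 + 0.526185 + 0.108074 = 2.012771

H = 2.0128 bits/symbol


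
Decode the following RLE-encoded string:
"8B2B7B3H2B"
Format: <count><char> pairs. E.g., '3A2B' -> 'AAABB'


Expanding each <count><char> pair:
  8B -> 'BBBBBBBB'
  2B -> 'BB'
  7B -> 'BBBBBBB'
  3H -> 'HHH'
  2B -> 'BB'

Decoded = BBBBBBBBBBBBBBBBBHHHBB


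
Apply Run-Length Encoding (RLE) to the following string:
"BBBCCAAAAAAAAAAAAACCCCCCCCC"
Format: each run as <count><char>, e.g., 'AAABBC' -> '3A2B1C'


Scanning runs left to right:
  i=0: run of 'B' x 3 -> '3B'
  i=3: run of 'C' x 2 -> '2C'
  i=5: run of 'A' x 13 -> '13A'
  i=18: run of 'C' x 9 -> '9C'

RLE = 3B2C13A9C


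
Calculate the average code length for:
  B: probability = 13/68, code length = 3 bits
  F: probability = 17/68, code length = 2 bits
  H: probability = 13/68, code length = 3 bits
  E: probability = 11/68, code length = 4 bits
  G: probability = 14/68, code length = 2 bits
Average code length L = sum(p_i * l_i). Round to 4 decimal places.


Weighted contributions p_i * l_i:
  B: (13/68) * 3 = 39/68
  F: (17/68) * 2 = 34/68
  H: (13/68) * 3 = 39/68
  E: (11/68) * 4 = 44/68
  G: (14/68) * 2 = 28/68
Sum = (39 + 34 + 39 + 44 + 28)/68 = 184/68

L = 184/68 = 2.7059 bits/symbol


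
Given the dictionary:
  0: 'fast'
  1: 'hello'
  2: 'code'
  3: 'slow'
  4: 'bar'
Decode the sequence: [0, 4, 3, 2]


Look up each index in the dictionary:
  0 -> 'fast'
  4 -> 'bar'
  3 -> 'slow'
  2 -> 'code'

Decoded: "fast bar slow code"


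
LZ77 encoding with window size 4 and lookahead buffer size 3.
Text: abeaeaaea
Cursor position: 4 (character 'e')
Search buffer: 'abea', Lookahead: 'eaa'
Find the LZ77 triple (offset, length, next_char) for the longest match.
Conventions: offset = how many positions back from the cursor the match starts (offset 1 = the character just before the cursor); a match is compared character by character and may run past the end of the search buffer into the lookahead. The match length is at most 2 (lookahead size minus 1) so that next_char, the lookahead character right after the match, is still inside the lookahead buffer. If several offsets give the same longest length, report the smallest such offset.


Try each offset into the search buffer:
  offset=1 (pos 3, char 'a'): match length 0
  offset=2 (pos 2, char 'e'): match length 2
  offset=3 (pos 1, char 'b'): match length 0
  offset=4 (pos 0, char 'a'): match length 0
Longest match has length 2 at offset 2.
next_char = character at position 4 + 2 = 6 -> 'a'

Best match: offset=2, length=2 (matching 'ea' starting at position 2)
LZ77 triple: (2, 2, 'a')


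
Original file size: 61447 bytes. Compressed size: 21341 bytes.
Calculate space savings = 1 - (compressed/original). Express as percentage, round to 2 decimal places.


ratio = compressed/original = 21341/61447 = 0.347307
savings = 1 - ratio = 1 - 0.347307 = 0.652693
as a percentage: 0.652693 * 100 = 65.27%

Space savings = 1 - 21341/61447 = 65.27%


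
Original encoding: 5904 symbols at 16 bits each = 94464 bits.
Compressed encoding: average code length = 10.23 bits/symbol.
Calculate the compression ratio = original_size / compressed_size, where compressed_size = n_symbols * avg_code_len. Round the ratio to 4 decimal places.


original_size = n_symbols * orig_bits = 5904 * 16 = 94464 bits
compressed_size = n_symbols * avg_code_len = 5904 * 10.23 = 60397.92 bits
ratio = original_size / compressed_size = 94464 / 60397.92 = 1.564

Compression ratio = 1.564


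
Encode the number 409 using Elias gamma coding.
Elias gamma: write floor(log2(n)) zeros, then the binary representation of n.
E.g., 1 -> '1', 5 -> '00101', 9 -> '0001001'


num_bits = floor(log2(409)) + 1 = 9
leading_zeros = num_bits - 1 = 8
binary(409) = 110011001

Elias gamma(409) = '00000000' + '110011001' = 00000000110011001 (17 bits)


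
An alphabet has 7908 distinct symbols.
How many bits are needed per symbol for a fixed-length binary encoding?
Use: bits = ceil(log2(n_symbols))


log2(7908) = 12.9491
Bracket: 2^12 = 4096 < 7908 <= 2^13 = 8192
So ceil(log2(7908)) = 13

bits = ceil(log2(7908)) = ceil(12.9491) = 13 bits


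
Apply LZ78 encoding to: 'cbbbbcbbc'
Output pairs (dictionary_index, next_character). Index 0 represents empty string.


LZ78 encoding steps:
Dictionary: {0: ''}
Step 1: w='' (idx 0), next='c' -> output (0, 'c'), add 'c' as idx 1
Step 2: w='' (idx 0), next='b' -> output (0, 'b'), add 'b' as idx 2
Step 3: w='b' (idx 2), next='b' -> output (2, 'b'), add 'bb' as idx 3
Step 4: w='b' (idx 2), next='c' -> output (2, 'c'), add 'bc' as idx 4
Step 5: w='bb' (idx 3), next='c' -> output (3, 'c'), add 'bbc' as idx 5


Encoded: [(0, 'c'), (0, 'b'), (2, 'b'), (2, 'c'), (3, 'c')]


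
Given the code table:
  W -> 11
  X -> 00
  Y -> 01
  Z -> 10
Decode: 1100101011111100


Decoding:
11 -> W
00 -> X
10 -> Z
10 -> Z
11 -> W
11 -> W
11 -> W
00 -> X


Result: WXZZWWWX


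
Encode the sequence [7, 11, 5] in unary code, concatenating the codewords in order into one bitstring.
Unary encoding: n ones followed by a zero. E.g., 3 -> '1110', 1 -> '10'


Encode each number as n ones followed by a terminating 0:
  7 -> 11111110 (8 bits)
  11 -> 111111111110 (12 bits)
  5 -> 111110 (6 bits)
Total length = 8 + 12 + 6 = 26 bits.

Unary([7, 11, 5]) = 11111110111111111110111110 (26 bits)


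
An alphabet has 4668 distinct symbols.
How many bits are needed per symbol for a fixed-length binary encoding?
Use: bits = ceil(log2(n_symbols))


log2(4668) = 12.1886
Bracket: 2^12 = 4096 < 4668 <= 2^13 = 8192
So ceil(log2(4668)) = 13

bits = ceil(log2(4668)) = ceil(12.1886) = 13 bits


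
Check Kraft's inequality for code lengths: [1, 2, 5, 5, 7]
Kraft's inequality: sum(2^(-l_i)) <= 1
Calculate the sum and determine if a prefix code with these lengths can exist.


Sum = 2^(-1) + 2^(-2) + 2^(-5) + 2^(-5) + 2^(-7)
    = 0.5 + 0.25 + 0.03125 + 0.03125 + 0.0078125
    = 105/128 = 0.8203125
Since 0.8203125 <= 1, Kraft's inequality IS satisfied.
A prefix code with these lengths CAN exist.

Kraft sum = 0.8203125. Satisfied.
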